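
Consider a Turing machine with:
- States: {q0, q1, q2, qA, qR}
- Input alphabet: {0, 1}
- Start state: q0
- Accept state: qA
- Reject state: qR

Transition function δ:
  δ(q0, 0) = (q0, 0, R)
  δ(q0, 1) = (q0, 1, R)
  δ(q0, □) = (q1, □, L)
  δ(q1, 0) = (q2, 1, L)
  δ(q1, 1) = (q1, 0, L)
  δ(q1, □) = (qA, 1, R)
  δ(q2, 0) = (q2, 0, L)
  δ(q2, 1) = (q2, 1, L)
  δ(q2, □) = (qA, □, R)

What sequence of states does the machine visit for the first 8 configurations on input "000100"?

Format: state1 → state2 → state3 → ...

Execution trace:
Initial: [q0]000100
Step 1: δ(q0, 0) = (q0, 0, R) → 0[q0]00100
Step 2: δ(q0, 0) = (q0, 0, R) → 00[q0]0100
Step 3: δ(q0, 0) = (q0, 0, R) → 000[q0]100
Step 4: δ(q0, 1) = (q0, 1, R) → 0001[q0]00
Step 5: δ(q0, 0) = (q0, 0, R) → 00010[q0]0
Step 6: δ(q0, 0) = (q0, 0, R) → 000100[q0]□
Step 7: δ(q0, □) = (q1, □, L) → 00010[q1]0□

State sequence: q0 → q0 → q0 → q0 → q0 → q0 → q0 → q1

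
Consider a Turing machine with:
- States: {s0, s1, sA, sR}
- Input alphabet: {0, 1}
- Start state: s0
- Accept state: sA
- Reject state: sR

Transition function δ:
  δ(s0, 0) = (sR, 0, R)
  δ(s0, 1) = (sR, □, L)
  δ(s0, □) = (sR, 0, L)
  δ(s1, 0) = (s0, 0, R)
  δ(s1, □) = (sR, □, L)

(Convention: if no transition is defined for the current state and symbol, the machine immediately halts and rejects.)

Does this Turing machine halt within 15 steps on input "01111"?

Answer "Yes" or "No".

Execution trace:
Initial: [s0]01111
Step 1: δ(s0, 0) = (sR, 0, R) → 0[sR]1111

The machine reaches the reject state sR and halts.
The machine halted after 1 step (within the 15-step bound).

Answer: Yes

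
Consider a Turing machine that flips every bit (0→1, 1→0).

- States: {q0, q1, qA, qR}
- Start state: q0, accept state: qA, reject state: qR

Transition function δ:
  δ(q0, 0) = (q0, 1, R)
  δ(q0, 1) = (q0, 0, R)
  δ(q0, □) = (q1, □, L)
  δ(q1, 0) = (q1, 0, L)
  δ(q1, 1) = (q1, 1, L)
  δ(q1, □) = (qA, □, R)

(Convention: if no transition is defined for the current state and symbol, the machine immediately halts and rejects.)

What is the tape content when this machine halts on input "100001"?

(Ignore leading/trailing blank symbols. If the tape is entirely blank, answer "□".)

Execution trace:
Initial: [q0]100001
Step 1: δ(q0, 1) = (q0, 0, R) → 0[q0]00001
Step 2: δ(q0, 0) = (q0, 1, R) → 01[q0]0001
Step 3: δ(q0, 0) = (q0, 1, R) → 011[q0]001
Step 4: δ(q0, 0) = (q0, 1, R) → 0111[q0]01
Step 5: δ(q0, 0) = (q0, 1, R) → 01111[q0]1
Step 6: δ(q0, 1) = (q0, 0, R) → 011110[q0]□
Step 7: δ(q0, □) = (q1, □, L) → 01111[q1]0□
Step 8: δ(q1, 0) = (q1, 0, L) → 0111[q1]10□
Step 9: δ(q1, 1) = (q1, 1, L) → 011[q1]110□
Step 10: δ(q1, 1) = (q1, 1, L) → 01[q1]1110□
Step 11: δ(q1, 1) = (q1, 1, L) → 0[q1]11110□
Step 12: δ(q1, 1) = (q1, 1, L) → [q1]011110□
Step 13: δ(q1, 0) = (q1, 0, L) → [q1]□011110□
Step 14: δ(q1, □) = (qA, □, R) → □[qA]011110□

The machine reaches the accept state qA and halts.

Final tape (ignoring leading/trailing blanks): 011110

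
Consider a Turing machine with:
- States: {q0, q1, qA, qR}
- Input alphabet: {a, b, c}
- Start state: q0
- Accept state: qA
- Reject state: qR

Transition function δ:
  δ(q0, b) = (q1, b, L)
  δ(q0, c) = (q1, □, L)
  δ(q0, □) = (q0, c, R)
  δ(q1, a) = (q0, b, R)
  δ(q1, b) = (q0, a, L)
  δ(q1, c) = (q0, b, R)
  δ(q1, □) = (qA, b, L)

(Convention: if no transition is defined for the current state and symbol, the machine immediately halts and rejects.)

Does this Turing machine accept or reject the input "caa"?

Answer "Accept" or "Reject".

Execution trace:
Initial: [q0]caa
Step 1: δ(q0, c) = (q1, □, L) → [q1]□□aa
Step 2: δ(q1, □) = (qA, b, L) → [qA]□b□aa

The machine reaches the accept state qA and halts.

Answer: Accept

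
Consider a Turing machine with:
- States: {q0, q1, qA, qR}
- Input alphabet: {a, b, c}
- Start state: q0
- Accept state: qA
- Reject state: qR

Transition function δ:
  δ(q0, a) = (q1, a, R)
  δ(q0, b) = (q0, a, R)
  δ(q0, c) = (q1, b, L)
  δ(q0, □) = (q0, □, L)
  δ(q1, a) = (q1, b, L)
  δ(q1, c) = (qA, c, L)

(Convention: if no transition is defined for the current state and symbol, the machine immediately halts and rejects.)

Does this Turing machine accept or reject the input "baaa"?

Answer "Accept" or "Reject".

Execution trace:
Initial: [q0]baaa
Step 1: δ(q0, b) = (q0, a, R) → a[q0]aaa
Step 2: δ(q0, a) = (q1, a, R) → aa[q1]aa
Step 3: δ(q1, a) = (q1, b, L) → a[q1]aba
Step 4: δ(q1, a) = (q1, b, L) → [q1]abba
Step 5: δ(q1, a) = (q1, b, L) → [q1]□bbba

No transition is defined for δ(q1, □). By convention the machine halts and rejects.

Answer: Reject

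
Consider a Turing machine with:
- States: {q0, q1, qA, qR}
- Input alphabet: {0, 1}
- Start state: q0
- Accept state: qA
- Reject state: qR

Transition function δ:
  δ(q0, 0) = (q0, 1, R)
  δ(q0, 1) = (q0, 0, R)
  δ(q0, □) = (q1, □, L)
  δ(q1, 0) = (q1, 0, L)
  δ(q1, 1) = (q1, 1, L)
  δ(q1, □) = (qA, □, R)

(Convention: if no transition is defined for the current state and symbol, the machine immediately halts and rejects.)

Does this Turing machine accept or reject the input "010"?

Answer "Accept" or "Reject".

Execution trace:
Initial: [q0]010
Step 1: δ(q0, 0) = (q0, 1, R) → 1[q0]10
Step 2: δ(q0, 1) = (q0, 0, R) → 10[q0]0
Step 3: δ(q0, 0) = (q0, 1, R) → 101[q0]□
Step 4: δ(q0, □) = (q1, □, L) → 10[q1]1□
Step 5: δ(q1, 1) = (q1, 1, L) → 1[q1]01□
Step 6: δ(q1, 0) = (q1, 0, L) → [q1]101□
Step 7: δ(q1, 1) = (q1, 1, L) → [q1]□101□
Step 8: δ(q1, □) = (qA, □, R) → □[qA]101□

The machine reaches the accept state qA and halts.

Answer: Accept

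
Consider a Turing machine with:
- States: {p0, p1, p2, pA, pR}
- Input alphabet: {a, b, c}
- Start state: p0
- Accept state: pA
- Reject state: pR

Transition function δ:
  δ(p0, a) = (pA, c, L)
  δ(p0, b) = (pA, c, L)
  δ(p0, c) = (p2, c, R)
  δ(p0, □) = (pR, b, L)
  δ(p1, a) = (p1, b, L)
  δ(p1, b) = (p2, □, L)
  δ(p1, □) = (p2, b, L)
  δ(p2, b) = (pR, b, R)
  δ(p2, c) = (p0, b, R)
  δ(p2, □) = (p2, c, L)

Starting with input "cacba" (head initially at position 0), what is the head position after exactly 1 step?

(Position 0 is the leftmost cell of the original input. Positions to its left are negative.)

Execution trace (head position shown):
Step 0: [p0]cacba  (head at position 0)
Step 1: move right → c[p2]acba  (head at position 1)

After 1 step, the head is at position 1.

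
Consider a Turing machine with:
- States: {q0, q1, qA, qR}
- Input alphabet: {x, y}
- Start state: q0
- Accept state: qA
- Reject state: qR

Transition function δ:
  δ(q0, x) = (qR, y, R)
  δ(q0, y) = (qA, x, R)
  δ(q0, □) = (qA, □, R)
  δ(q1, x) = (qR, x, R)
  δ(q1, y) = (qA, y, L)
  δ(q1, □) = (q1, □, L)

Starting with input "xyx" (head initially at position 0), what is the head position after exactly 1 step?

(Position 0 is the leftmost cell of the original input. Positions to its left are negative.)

Execution trace (head position shown):
Step 0: [q0]xyx  (head at position 0)
Step 1: move right → y[qR]yx  (head at position 1)

After 1 step, the head is at position 1.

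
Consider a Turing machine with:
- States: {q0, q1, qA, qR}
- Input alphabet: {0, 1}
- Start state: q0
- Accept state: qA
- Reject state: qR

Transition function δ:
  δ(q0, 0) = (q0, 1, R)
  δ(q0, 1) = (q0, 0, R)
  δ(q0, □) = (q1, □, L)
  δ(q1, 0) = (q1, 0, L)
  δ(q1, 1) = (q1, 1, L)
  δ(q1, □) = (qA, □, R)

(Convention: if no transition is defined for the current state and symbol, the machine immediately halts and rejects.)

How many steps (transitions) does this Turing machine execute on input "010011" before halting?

Execution trace:
Initial: [q0]010011
Step 1: δ(q0, 0) = (q0, 1, R) → 1[q0]10011
Step 2: δ(q0, 1) = (q0, 0, R) → 10[q0]0011
Step 3: δ(q0, 0) = (q0, 1, R) → 101[q0]011
Step 4: δ(q0, 0) = (q0, 1, R) → 1011[q0]11
Step 5: δ(q0, 1) = (q0, 0, R) → 10110[q0]1
Step 6: δ(q0, 1) = (q0, 0, R) → 101100[q0]□
Step 7: δ(q0, □) = (q1, □, L) → 10110[q1]0□
Step 8: δ(q1, 0) = (q1, 0, L) → 1011[q1]00□
Step 9: δ(q1, 0) = (q1, 0, L) → 101[q1]100□
Step 10: δ(q1, 1) = (q1, 1, L) → 10[q1]1100□
Step 11: δ(q1, 1) = (q1, 1, L) → 1[q1]01100□
Step 12: δ(q1, 0) = (q1, 0, L) → [q1]101100□
Step 13: δ(q1, 1) = (q1, 1, L) → [q1]□101100□
Step 14: δ(q1, □) = (qA, □, R) → □[qA]101100□

The machine reaches the accept state qA and halts.

The machine executed 14 steps before halting.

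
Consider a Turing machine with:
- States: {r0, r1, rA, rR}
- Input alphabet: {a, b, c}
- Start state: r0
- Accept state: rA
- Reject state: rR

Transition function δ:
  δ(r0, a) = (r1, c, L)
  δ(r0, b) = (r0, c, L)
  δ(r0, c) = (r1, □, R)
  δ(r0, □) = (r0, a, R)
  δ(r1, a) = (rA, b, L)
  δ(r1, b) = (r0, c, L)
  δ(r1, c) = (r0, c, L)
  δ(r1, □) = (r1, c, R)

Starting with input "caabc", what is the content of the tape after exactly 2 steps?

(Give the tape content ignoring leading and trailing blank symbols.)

Execution trace:
Initial: [r0]caabc
Step 1: δ(r0, c) = (r1, □, R) → □[r1]aabc
Step 2: δ(r1, a) = (rA, b, L) → [rA]□babc

The machine reaches the accept state rA and halts.

After 2 steps, the tape (ignoring leading/trailing blanks) is: babc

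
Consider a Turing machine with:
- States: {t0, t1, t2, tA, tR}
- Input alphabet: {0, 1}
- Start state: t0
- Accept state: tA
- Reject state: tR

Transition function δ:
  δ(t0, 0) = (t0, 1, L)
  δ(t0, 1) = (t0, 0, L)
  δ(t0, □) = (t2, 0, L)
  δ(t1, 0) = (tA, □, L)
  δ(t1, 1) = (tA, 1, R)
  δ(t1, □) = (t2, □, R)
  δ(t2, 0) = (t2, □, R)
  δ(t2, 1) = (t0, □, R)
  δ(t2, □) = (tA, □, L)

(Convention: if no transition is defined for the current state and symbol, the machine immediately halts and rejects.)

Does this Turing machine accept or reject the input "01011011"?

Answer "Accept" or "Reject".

Execution trace:
Initial: [t0]01011011
Step 1: δ(t0, 0) = (t0, 1, L) → [t0]□11011011
Step 2: δ(t0, □) = (t2, 0, L) → [t2]□011011011
Step 3: δ(t2, □) = (tA, □, L) → [tA]□□011011011

The machine reaches the accept state tA and halts.

Answer: Accept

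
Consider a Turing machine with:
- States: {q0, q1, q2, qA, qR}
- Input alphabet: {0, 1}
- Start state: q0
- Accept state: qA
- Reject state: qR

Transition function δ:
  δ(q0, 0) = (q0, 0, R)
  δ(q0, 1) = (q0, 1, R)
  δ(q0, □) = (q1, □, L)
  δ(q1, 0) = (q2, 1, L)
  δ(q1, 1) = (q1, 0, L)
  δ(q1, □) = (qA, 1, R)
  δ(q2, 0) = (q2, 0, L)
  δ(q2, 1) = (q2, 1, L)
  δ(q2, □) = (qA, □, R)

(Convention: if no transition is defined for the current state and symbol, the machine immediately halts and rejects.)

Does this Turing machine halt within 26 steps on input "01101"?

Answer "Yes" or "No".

Execution trace:
Initial: [q0]01101
Step 1: δ(q0, 0) = (q0, 0, R) → 0[q0]1101
Step 2: δ(q0, 1) = (q0, 1, R) → 01[q0]101
Step 3: δ(q0, 1) = (q0, 1, R) → 011[q0]01
Step 4: δ(q0, 0) = (q0, 0, R) → 0110[q0]1
Step 5: δ(q0, 1) = (q0, 1, R) → 01101[q0]□
Step 6: δ(q0, □) = (q1, □, L) → 0110[q1]1□
Step 7: δ(q1, 1) = (q1, 0, L) → 011[q1]00□
Step 8: δ(q1, 0) = (q2, 1, L) → 01[q2]110□
Step 9: δ(q2, 1) = (q2, 1, L) → 0[q2]1110□
Step 10: δ(q2, 1) = (q2, 1, L) → [q2]01110□
Step 11: δ(q2, 0) = (q2, 0, L) → [q2]□01110□
Step 12: δ(q2, □) = (qA, □, R) → □[qA]01110□

The machine reaches the accept state qA and halts.
The machine halted after 12 steps (within the 26-step bound).

Answer: Yes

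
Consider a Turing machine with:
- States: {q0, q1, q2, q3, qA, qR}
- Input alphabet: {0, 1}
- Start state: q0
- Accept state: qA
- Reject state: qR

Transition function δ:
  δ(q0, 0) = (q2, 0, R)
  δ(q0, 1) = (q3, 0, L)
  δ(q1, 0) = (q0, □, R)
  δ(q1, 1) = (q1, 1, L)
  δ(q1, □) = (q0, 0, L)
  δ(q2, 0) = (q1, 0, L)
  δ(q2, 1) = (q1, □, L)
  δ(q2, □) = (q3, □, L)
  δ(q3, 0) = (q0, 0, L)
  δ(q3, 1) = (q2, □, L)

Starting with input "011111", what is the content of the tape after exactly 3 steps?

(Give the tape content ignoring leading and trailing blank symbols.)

Execution trace:
Initial: [q0]011111
Step 1: δ(q0, 0) = (q2, 0, R) → 0[q2]11111
Step 2: δ(q2, 1) = (q1, □, L) → [q1]0□1111
Step 3: δ(q1, 0) = (q0, □, R) → □[q0]□1111

No transition is defined for δ(q0, □). By convention the machine halts and rejects.

After 3 steps, the tape (ignoring leading/trailing blanks) is: 1111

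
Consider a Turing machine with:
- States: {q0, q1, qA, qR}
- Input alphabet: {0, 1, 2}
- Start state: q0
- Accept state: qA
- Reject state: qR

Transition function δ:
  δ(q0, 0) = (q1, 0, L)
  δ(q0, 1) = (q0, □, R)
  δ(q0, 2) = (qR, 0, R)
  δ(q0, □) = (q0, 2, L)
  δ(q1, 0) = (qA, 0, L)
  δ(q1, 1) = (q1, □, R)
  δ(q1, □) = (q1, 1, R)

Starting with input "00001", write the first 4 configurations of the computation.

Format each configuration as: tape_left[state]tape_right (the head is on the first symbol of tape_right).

Transitions applied:
Step 1: δ(q0, 0) = (q1, 0, L)
Step 2: δ(q1, □) = (q1, 1, R)
Step 3: δ(q1, 0) = (qA, 0, L)

The first 4 configurations are:
[q0]00001 ⊢ [q1]□00001 ⊢ 1[q1]00001 ⊢ [qA]100001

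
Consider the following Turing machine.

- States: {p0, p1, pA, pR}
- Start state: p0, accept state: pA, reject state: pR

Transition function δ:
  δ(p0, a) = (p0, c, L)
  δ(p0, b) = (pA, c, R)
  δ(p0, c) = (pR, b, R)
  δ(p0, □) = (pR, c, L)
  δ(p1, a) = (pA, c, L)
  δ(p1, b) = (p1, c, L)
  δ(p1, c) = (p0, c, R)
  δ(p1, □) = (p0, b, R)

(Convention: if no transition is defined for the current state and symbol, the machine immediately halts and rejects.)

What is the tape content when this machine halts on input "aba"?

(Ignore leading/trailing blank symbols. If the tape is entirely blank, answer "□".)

Execution trace:
Initial: [p0]aba
Step 1: δ(p0, a) = (p0, c, L) → [p0]□cba
Step 2: δ(p0, □) = (pR, c, L) → [pR]□ccba

The machine reaches the reject state pR and halts.

Final tape (ignoring leading/trailing blanks): ccba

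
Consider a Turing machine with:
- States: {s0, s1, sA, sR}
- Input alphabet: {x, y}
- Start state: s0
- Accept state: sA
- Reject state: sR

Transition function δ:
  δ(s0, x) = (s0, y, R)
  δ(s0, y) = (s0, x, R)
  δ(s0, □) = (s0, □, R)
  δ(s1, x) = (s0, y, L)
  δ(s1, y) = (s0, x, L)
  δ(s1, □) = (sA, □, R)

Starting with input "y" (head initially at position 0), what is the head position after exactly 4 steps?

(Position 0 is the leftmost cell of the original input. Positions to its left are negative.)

Execution trace (head position shown):
Step 0: [s0]y  (head at position 0)
Step 1: move right → x[s0]□  (head at position 1)
Step 2: move right → x□[s0]□  (head at position 2)
Step 3: move right → x□□[s0]□  (head at position 3)
Step 4: move right → x□□□[s0]□  (head at position 4)

After 4 steps, the head is at position 4.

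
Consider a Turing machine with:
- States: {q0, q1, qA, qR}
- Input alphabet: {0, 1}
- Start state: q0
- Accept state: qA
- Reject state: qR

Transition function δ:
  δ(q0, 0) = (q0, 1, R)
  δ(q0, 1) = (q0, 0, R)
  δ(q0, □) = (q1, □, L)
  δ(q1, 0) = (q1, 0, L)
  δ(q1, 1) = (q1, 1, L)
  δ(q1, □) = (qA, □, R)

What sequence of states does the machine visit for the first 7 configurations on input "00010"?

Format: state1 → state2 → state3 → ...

Execution trace:
Initial: [q0]00010
Step 1: δ(q0, 0) = (q0, 1, R) → 1[q0]0010
Step 2: δ(q0, 0) = (q0, 1, R) → 11[q0]010
Step 3: δ(q0, 0) = (q0, 1, R) → 111[q0]10
Step 4: δ(q0, 1) = (q0, 0, R) → 1110[q0]0
Step 5: δ(q0, 0) = (q0, 1, R) → 11101[q0]□
Step 6: δ(q0, □) = (q1, □, L) → 1110[q1]1□

State sequence: q0 → q0 → q0 → q0 → q0 → q0 → q1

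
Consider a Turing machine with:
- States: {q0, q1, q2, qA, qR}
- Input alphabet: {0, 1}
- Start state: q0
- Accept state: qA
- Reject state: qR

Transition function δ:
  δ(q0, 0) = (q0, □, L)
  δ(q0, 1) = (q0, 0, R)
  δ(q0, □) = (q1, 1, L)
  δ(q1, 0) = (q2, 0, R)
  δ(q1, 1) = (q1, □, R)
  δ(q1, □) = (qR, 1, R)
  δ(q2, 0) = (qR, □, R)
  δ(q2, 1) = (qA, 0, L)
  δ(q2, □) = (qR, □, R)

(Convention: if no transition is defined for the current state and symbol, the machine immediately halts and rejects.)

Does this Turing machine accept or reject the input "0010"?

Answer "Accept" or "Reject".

Execution trace:
Initial: [q0]0010
Step 1: δ(q0, 0) = (q0, □, L) → [q0]□□010
Step 2: δ(q0, □) = (q1, 1, L) → [q1]□1□010
Step 3: δ(q1, □) = (qR, 1, R) → 1[qR]1□010

The machine reaches the reject state qR and halts.

Answer: Reject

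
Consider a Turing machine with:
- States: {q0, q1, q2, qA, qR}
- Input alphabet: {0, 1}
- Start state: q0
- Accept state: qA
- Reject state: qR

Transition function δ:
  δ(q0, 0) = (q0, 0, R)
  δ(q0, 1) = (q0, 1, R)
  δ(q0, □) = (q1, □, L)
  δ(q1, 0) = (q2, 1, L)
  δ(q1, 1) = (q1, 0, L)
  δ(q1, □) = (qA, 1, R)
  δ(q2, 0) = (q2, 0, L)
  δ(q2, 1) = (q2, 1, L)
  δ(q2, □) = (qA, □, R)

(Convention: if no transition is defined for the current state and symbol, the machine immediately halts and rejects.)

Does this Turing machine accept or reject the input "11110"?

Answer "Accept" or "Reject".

Execution trace:
Initial: [q0]11110
Step 1: δ(q0, 1) = (q0, 1, R) → 1[q0]1110
Step 2: δ(q0, 1) = (q0, 1, R) → 11[q0]110
Step 3: δ(q0, 1) = (q0, 1, R) → 111[q0]10
Step 4: δ(q0, 1) = (q0, 1, R) → 1111[q0]0
Step 5: δ(q0, 0) = (q0, 0, R) → 11110[q0]□
Step 6: δ(q0, □) = (q1, □, L) → 1111[q1]0□
Step 7: δ(q1, 0) = (q2, 1, L) → 111[q2]11□
Step 8: δ(q2, 1) = (q2, 1, L) → 11[q2]111□
Step 9: δ(q2, 1) = (q2, 1, L) → 1[q2]1111□
Step 10: δ(q2, 1) = (q2, 1, L) → [q2]11111□
Step 11: δ(q2, 1) = (q2, 1, L) → [q2]□11111□
Step 12: δ(q2, □) = (qA, □, R) → □[qA]11111□

The machine reaches the accept state qA and halts.

Answer: Accept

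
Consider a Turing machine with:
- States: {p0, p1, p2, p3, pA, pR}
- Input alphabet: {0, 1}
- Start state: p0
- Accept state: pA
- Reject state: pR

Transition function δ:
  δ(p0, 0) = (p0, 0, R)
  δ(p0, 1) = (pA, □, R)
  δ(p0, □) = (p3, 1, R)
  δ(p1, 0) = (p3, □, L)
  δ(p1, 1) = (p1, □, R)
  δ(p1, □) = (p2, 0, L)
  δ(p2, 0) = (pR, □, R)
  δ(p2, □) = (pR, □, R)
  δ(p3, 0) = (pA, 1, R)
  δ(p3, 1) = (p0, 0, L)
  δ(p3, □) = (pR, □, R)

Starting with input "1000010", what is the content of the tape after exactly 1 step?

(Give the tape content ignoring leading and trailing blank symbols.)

Execution trace:
Initial: [p0]1000010
Step 1: δ(p0, 1) = (pA, □, R) → □[pA]000010

The machine reaches the accept state pA and halts.

After 1 step, the tape (ignoring leading/trailing blanks) is: 000010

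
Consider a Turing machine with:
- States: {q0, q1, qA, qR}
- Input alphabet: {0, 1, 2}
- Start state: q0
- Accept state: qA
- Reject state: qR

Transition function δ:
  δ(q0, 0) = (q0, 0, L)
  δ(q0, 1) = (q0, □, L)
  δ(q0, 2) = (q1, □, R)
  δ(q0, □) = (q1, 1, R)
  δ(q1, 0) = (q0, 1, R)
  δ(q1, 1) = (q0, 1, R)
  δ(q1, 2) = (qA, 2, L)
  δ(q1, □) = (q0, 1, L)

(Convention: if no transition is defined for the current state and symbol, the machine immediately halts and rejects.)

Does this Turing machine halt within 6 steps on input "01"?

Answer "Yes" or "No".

Execution trace:
Initial: [q0]01
Step 1: δ(q0, 0) = (q0, 0, L) → [q0]□01
Step 2: δ(q0, □) = (q1, 1, R) → 1[q1]01
Step 3: δ(q1, 0) = (q0, 1, R) → 11[q0]1
Step 4: δ(q0, 1) = (q0, □, L) → 1[q0]1□
Step 5: δ(q0, 1) = (q0, □, L) → [q0]1□□
Step 6: δ(q0, 1) = (q0, □, L) → [q0]□□□□

The machine has not reached a halting state after 6 steps.
The machine did not halt within the 6-step bound.

Answer: No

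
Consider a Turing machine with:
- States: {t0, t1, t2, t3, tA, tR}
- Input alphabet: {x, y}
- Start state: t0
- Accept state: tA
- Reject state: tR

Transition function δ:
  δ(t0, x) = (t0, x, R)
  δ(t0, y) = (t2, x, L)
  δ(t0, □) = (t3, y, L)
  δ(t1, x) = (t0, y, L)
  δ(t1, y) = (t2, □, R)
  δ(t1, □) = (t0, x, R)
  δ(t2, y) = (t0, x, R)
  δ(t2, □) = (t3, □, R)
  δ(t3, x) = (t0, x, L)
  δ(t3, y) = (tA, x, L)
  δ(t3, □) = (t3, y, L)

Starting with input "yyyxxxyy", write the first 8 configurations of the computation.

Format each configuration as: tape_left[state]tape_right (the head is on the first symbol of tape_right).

Transitions applied:
Step 1: δ(t0, y) = (t2, x, L)
Step 2: δ(t2, □) = (t3, □, R)
Step 3: δ(t3, x) = (t0, x, L)
Step 4: δ(t0, □) = (t3, y, L)
Step 5: δ(t3, □) = (t3, y, L)
Step 6: δ(t3, □) = (t3, y, L)
Step 7: δ(t3, □) = (t3, y, L)

The first 8 configurations are:
[t0]yyyxxxyy ⊢ [t2]□xyyxxxyy ⊢ □[t3]xyyxxxyy ⊢ [t0]□xyyxxxyy ⊢ [t3]□yxyyxxxyy ⊢ [t3]□yyxyyxxxyy ⊢ [t3]□yyyxyyxxxyy ⊢ [t3]□yyyyxyyxxxyy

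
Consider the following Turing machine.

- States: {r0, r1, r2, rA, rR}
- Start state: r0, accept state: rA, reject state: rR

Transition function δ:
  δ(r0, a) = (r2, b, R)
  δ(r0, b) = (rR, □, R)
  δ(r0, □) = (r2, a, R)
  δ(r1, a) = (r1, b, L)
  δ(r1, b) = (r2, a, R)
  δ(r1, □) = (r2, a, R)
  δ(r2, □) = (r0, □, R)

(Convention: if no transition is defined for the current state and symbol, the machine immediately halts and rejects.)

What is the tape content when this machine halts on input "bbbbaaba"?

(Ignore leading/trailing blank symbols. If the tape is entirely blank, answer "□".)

Execution trace:
Initial: [r0]bbbbaaba
Step 1: δ(r0, b) = (rR, □, R) → □[rR]bbbaaba

The machine reaches the reject state rR and halts.

Final tape (ignoring leading/trailing blanks): bbbaaba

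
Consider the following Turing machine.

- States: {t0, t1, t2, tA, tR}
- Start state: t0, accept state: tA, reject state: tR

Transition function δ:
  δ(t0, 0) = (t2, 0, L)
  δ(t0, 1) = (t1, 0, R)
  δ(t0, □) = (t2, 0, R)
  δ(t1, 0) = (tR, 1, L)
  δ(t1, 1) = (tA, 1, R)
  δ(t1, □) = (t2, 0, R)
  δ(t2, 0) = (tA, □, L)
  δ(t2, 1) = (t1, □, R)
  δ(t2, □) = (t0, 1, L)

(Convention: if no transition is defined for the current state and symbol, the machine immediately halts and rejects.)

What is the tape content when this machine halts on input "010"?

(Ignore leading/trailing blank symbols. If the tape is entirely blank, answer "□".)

Execution trace:
Initial: [t0]010
Step 1: δ(t0, 0) = (t2, 0, L) → [t2]□010
Step 2: δ(t2, □) = (t0, 1, L) → [t0]□1010
Step 3: δ(t0, □) = (t2, 0, R) → 0[t2]1010
Step 4: δ(t2, 1) = (t1, □, R) → 0□[t1]010
Step 5: δ(t1, 0) = (tR, 1, L) → 0[tR]□110

The machine reaches the reject state tR and halts.

Final tape (ignoring leading/trailing blanks): 0□110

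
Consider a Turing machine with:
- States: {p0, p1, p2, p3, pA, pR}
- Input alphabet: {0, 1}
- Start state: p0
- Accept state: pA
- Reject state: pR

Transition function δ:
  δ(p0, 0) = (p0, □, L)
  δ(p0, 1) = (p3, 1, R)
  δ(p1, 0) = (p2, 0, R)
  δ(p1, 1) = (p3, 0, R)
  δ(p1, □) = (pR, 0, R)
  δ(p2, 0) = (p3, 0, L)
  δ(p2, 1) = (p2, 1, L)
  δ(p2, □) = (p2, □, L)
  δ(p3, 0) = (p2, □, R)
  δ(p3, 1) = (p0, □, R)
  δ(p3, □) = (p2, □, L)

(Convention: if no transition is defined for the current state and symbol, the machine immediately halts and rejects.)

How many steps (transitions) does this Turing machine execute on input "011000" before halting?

Execution trace:
Initial: [p0]011000
Step 1: δ(p0, 0) = (p0, □, L) → [p0]□□11000

No transition is defined for δ(p0, □). By convention the machine halts and rejects.

The machine executed 1 step before halting.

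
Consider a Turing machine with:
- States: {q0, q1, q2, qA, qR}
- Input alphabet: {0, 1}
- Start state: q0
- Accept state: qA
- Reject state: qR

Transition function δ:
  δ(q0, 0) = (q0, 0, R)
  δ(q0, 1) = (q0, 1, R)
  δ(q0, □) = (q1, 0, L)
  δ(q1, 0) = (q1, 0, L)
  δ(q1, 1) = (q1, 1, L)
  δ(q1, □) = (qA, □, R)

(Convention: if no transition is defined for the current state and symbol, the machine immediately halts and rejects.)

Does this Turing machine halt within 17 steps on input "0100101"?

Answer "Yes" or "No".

Execution trace:
Initial: [q0]0100101
Step 1: δ(q0, 0) = (q0, 0, R) → 0[q0]100101
Step 2: δ(q0, 1) = (q0, 1, R) → 01[q0]00101
Step 3: δ(q0, 0) = (q0, 0, R) → 010[q0]0101
Step 4: δ(q0, 0) = (q0, 0, R) → 0100[q0]101
Step 5: δ(q0, 1) = (q0, 1, R) → 01001[q0]01
Step 6: δ(q0, 0) = (q0, 0, R) → 010010[q0]1
Step 7: δ(q0, 1) = (q0, 1, R) → 0100101[q0]□
Step 8: δ(q0, □) = (q1, 0, L) → 010010[q1]10
Step 9: δ(q1, 1) = (q1, 1, L) → 01001[q1]010
Step 10: δ(q1, 0) = (q1, 0, L) → 0100[q1]1010
Step 11: δ(q1, 1) = (q1, 1, L) → 010[q1]01010
Step 12: δ(q1, 0) = (q1, 0, L) → 01[q1]001010
Step 13: δ(q1, 0) = (q1, 0, L) → 0[q1]1001010
Step 14: δ(q1, 1) = (q1, 1, L) → [q1]01001010
Step 15: δ(q1, 0) = (q1, 0, L) → [q1]□01001010
Step 16: δ(q1, □) = (qA, □, R) → □[qA]01001010

The machine reaches the accept state qA and halts.
The machine halted after 16 steps (within the 17-step bound).

Answer: Yes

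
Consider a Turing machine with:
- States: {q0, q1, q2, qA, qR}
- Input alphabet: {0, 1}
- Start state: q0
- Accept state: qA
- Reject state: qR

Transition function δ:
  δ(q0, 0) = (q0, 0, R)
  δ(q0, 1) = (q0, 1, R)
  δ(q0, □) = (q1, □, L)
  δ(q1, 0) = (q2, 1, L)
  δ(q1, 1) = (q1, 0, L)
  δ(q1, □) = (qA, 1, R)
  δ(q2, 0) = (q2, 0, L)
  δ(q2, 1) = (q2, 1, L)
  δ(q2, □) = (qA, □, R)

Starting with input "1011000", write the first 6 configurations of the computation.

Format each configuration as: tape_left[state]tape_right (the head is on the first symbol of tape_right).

Transitions applied:
Step 1: δ(q0, 1) = (q0, 1, R)
Step 2: δ(q0, 0) = (q0, 0, R)
Step 3: δ(q0, 1) = (q0, 1, R)
Step 4: δ(q0, 1) = (q0, 1, R)
Step 5: δ(q0, 0) = (q0, 0, R)

The first 6 configurations are:
[q0]1011000 ⊢ 1[q0]011000 ⊢ 10[q0]11000 ⊢ 101[q0]1000 ⊢ 1011[q0]000 ⊢ 10110[q0]00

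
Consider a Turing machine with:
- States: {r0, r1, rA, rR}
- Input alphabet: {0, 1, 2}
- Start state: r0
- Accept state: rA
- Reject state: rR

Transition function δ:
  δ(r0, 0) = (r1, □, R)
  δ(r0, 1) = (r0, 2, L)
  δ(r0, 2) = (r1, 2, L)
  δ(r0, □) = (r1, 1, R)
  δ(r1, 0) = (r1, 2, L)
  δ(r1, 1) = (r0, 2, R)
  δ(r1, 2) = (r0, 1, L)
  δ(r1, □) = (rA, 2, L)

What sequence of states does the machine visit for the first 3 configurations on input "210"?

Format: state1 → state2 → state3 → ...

Execution trace:
Initial: [r0]210
Step 1: δ(r0, 2) = (r1, 2, L) → [r1]□210
Step 2: δ(r1, □) = (rA, 2, L) → [rA]□2210

The machine reaches the accept state rA and halts.

State sequence: r0 → r1 → rA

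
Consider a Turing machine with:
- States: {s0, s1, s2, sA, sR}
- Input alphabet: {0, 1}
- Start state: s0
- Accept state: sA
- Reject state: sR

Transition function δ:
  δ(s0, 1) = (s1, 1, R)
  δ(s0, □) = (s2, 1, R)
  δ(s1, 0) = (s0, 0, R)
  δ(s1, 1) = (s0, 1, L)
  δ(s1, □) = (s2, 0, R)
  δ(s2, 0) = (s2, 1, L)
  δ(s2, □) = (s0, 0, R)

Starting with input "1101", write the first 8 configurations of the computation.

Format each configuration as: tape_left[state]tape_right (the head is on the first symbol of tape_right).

Transitions applied:
Step 1: δ(s0, 1) = (s1, 1, R)
Step 2: δ(s1, 1) = (s0, 1, L)
Step 3: δ(s0, 1) = (s1, 1, R)
Step 4: δ(s1, 1) = (s0, 1, L)
Step 5: δ(s0, 1) = (s1, 1, R)
Step 6: δ(s1, 1) = (s0, 1, L)
Step 7: δ(s0, 1) = (s1, 1, R)

The first 8 configurations are:
[s0]1101 ⊢ 1[s1]101 ⊢ [s0]1101 ⊢ 1[s1]101 ⊢ [s0]1101 ⊢ 1[s1]101 ⊢ [s0]1101 ⊢ 1[s1]101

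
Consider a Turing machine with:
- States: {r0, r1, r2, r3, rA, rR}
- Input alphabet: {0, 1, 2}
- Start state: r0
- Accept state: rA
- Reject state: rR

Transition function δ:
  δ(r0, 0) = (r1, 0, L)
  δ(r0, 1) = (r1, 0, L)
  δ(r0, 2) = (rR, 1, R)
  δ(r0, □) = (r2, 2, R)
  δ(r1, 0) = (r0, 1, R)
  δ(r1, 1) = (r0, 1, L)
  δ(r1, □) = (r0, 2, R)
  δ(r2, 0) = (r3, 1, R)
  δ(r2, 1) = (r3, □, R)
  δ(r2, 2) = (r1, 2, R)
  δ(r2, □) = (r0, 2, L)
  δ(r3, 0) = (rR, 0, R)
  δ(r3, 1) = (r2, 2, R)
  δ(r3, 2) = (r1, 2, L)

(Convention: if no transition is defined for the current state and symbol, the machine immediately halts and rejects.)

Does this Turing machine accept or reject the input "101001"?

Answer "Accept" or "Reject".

Execution trace:
Initial: [r0]101001
Step 1: δ(r0, 1) = (r1, 0, L) → [r1]□001001
Step 2: δ(r1, □) = (r0, 2, R) → 2[r0]001001
Step 3: δ(r0, 0) = (r1, 0, L) → [r1]2001001

No transition is defined for δ(r1, 2). By convention the machine halts and rejects.

Answer: Reject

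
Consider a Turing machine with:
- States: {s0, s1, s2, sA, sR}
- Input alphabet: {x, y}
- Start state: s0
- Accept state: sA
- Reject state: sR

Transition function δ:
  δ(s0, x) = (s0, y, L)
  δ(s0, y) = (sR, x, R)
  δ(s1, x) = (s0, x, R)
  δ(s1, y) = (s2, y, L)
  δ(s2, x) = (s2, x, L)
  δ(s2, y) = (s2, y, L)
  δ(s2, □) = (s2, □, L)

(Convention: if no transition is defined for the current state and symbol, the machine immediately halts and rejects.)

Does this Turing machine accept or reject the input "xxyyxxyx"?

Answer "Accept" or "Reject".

Execution trace:
Initial: [s0]xxyyxxyx
Step 1: δ(s0, x) = (s0, y, L) → [s0]□yxyyxxyx

No transition is defined for δ(s0, □). By convention the machine halts and rejects.

Answer: Reject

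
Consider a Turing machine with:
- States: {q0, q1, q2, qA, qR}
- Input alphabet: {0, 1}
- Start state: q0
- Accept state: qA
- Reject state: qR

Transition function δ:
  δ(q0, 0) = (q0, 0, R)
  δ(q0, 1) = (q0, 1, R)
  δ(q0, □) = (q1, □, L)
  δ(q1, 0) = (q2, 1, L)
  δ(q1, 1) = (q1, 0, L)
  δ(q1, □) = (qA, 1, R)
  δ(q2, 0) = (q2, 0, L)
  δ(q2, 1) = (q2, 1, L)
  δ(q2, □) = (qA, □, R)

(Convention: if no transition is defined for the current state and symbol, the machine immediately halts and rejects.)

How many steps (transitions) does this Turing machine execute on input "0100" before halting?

Execution trace:
Initial: [q0]0100
Step 1: δ(q0, 0) = (q0, 0, R) → 0[q0]100
Step 2: δ(q0, 1) = (q0, 1, R) → 01[q0]00
Step 3: δ(q0, 0) = (q0, 0, R) → 010[q0]0
Step 4: δ(q0, 0) = (q0, 0, R) → 0100[q0]□
Step 5: δ(q0, □) = (q1, □, L) → 010[q1]0□
Step 6: δ(q1, 0) = (q2, 1, L) → 01[q2]01□
Step 7: δ(q2, 0) = (q2, 0, L) → 0[q2]101□
Step 8: δ(q2, 1) = (q2, 1, L) → [q2]0101□
Step 9: δ(q2, 0) = (q2, 0, L) → [q2]□0101□
Step 10: δ(q2, □) = (qA, □, R) → □[qA]0101□

The machine reaches the accept state qA and halts.

The machine executed 10 steps before halting.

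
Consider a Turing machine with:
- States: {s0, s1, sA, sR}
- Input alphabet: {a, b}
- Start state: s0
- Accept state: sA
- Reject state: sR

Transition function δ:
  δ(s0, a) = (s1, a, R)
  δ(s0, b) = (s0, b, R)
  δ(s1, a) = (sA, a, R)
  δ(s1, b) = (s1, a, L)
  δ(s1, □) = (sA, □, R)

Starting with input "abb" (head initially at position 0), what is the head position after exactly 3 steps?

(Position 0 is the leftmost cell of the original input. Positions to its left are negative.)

Execution trace (head position shown):
Step 0: [s0]abb  (head at position 0)
Step 1: move right → a[s1]bb  (head at position 1)
Step 2: move left → [s1]aab  (head at position 0)
Step 3: move right → a[sA]ab  (head at position 1)

After 3 steps, the head is at position 1.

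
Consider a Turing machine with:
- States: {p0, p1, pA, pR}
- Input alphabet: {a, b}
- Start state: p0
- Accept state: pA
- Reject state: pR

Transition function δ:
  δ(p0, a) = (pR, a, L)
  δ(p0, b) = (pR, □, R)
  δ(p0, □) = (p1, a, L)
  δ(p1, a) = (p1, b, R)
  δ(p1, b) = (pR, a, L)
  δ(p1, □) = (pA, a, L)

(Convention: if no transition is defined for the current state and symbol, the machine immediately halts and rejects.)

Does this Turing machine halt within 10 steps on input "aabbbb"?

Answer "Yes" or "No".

Execution trace:
Initial: [p0]aabbbb
Step 1: δ(p0, a) = (pR, a, L) → [pR]□aabbbb

The machine reaches the reject state pR and halts.
The machine halted after 1 step (within the 10-step bound).

Answer: Yes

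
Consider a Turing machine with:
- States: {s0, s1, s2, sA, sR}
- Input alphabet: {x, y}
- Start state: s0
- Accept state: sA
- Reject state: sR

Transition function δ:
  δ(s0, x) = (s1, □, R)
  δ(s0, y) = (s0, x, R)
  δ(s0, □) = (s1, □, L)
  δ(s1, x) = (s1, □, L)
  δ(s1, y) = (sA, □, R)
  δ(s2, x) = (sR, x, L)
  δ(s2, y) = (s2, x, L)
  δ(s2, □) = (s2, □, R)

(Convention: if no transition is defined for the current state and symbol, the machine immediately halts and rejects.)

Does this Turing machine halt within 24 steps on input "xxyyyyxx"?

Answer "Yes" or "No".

Execution trace:
Initial: [s0]xxyyyyxx
Step 1: δ(s0, x) = (s1, □, R) → □[s1]xyyyyxx
Step 2: δ(s1, x) = (s1, □, L) → [s1]□□yyyyxx

No transition is defined for δ(s1, □). By convention the machine halts and rejects.
The machine halted after 2 steps (within the 24-step bound).

Answer: Yes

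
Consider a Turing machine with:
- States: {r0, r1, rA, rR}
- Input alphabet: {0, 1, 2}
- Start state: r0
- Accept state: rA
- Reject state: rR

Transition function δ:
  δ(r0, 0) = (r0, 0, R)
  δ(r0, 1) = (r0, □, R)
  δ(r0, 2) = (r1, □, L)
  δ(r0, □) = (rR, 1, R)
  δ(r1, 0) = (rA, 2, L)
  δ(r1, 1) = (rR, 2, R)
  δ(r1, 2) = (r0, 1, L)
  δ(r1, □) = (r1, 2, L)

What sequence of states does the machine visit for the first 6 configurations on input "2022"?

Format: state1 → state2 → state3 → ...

Execution trace:
Initial: [r0]2022
Step 1: δ(r0, 2) = (r1, □, L) → [r1]□□022
Step 2: δ(r1, □) = (r1, 2, L) → [r1]□2□022
Step 3: δ(r1, □) = (r1, 2, L) → [r1]□22□022
Step 4: δ(r1, □) = (r1, 2, L) → [r1]□222□022
Step 5: δ(r1, □) = (r1, 2, L) → [r1]□2222□022

State sequence: r0 → r1 → r1 → r1 → r1 → r1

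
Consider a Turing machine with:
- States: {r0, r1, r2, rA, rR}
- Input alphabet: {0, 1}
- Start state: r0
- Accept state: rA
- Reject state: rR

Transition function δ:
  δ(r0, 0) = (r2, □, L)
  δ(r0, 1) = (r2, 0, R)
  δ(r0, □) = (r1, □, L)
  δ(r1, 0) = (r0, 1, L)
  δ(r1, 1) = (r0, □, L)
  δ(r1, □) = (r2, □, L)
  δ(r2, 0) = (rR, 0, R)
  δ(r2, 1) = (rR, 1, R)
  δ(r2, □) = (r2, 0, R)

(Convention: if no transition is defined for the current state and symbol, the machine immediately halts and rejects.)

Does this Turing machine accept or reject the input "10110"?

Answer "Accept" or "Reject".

Execution trace:
Initial: [r0]10110
Step 1: δ(r0, 1) = (r2, 0, R) → 0[r2]0110
Step 2: δ(r2, 0) = (rR, 0, R) → 00[rR]110

The machine reaches the reject state rR and halts.

Answer: Reject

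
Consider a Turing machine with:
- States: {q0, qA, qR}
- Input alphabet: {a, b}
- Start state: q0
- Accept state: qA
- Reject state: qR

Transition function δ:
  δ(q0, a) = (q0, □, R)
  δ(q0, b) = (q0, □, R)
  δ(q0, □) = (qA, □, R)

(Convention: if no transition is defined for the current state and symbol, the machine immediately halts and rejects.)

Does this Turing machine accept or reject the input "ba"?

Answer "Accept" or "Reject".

Execution trace:
Initial: [q0]ba
Step 1: δ(q0, b) = (q0, □, R) → □[q0]a
Step 2: δ(q0, a) = (q0, □, R) → □□[q0]□
Step 3: δ(q0, □) = (qA, □, R) → □□□[qA]□

The machine reaches the accept state qA and halts.

Answer: Accept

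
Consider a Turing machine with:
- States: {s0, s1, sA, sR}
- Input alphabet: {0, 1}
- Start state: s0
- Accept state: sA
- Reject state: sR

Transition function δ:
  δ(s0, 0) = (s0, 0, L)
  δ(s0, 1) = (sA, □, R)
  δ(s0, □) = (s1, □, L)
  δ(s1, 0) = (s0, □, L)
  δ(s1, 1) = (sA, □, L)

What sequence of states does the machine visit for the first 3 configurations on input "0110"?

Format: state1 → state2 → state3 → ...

Execution trace:
Initial: [s0]0110
Step 1: δ(s0, 0) = (s0, 0, L) → [s0]□0110
Step 2: δ(s0, □) = (s1, □, L) → [s1]□□0110

No transition is defined for δ(s1, □). By convention the machine halts and rejects.

State sequence: s0 → s0 → s1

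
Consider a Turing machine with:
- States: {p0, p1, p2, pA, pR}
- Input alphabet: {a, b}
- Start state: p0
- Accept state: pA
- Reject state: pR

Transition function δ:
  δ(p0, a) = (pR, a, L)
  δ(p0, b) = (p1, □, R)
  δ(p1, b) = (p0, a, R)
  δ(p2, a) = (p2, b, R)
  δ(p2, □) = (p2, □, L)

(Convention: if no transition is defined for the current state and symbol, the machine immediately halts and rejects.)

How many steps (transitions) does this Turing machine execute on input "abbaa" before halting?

Execution trace:
Initial: [p0]abbaa
Step 1: δ(p0, a) = (pR, a, L) → [pR]□abbaa

The machine reaches the reject state pR and halts.

The machine executed 1 step before halting.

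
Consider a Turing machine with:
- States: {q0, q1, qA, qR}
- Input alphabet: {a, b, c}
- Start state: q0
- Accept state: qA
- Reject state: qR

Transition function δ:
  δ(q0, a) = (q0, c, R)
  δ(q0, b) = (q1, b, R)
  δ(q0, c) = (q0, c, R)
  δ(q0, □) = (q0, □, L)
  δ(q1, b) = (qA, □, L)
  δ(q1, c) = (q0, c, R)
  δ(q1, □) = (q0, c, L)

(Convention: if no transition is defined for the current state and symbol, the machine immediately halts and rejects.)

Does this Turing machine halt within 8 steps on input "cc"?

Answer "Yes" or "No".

Execution trace:
Initial: [q0]cc
Step 1: δ(q0, c) = (q0, c, R) → c[q0]c
Step 2: δ(q0, c) = (q0, c, R) → cc[q0]□
Step 3: δ(q0, □) = (q0, □, L) → c[q0]c□
Step 4: δ(q0, c) = (q0, c, R) → cc[q0]□
Step 5: δ(q0, □) = (q0, □, L) → c[q0]c□
Step 6: δ(q0, c) = (q0, c, R) → cc[q0]□
Step 7: δ(q0, □) = (q0, □, L) → c[q0]c□
Step 8: δ(q0, c) = (q0, c, R) → cc[q0]□

The machine has not reached a halting state after 8 steps.
The machine did not halt within the 8-step bound.

Answer: No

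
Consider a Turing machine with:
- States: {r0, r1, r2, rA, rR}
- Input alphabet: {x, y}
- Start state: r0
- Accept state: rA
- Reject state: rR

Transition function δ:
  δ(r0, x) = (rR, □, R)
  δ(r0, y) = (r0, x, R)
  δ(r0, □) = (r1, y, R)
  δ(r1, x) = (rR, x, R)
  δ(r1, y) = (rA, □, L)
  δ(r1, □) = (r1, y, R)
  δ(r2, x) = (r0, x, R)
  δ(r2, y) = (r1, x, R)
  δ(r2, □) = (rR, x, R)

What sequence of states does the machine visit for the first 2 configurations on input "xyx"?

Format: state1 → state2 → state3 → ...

Execution trace:
Initial: [r0]xyx
Step 1: δ(r0, x) = (rR, □, R) → □[rR]yx

The machine reaches the reject state rR and halts.

State sequence: r0 → rR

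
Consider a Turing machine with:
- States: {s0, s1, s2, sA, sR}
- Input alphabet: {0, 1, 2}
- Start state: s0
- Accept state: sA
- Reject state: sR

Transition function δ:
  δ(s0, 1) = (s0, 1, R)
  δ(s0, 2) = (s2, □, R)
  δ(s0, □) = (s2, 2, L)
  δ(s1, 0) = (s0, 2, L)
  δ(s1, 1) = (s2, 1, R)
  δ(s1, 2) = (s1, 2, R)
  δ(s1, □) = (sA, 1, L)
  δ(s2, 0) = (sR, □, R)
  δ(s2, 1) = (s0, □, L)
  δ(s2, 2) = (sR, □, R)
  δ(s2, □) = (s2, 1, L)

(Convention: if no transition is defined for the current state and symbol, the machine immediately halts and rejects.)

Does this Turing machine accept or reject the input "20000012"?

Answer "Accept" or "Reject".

Execution trace:
Initial: [s0]20000012
Step 1: δ(s0, 2) = (s2, □, R) → □[s2]0000012
Step 2: δ(s2, 0) = (sR, □, R) → □□[sR]000012

The machine reaches the reject state sR and halts.

Answer: Reject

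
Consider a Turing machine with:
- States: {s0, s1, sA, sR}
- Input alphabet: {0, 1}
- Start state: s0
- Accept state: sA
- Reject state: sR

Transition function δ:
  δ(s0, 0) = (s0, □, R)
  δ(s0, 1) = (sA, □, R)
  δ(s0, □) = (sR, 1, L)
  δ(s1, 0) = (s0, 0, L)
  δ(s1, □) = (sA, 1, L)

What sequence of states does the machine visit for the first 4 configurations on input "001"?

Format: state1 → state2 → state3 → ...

Execution trace:
Initial: [s0]001
Step 1: δ(s0, 0) = (s0, □, R) → □[s0]01
Step 2: δ(s0, 0) = (s0, □, R) → □□[s0]1
Step 3: δ(s0, 1) = (sA, □, R) → □□□[sA]□

The machine reaches the accept state sA and halts.

State sequence: s0 → s0 → s0 → sA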